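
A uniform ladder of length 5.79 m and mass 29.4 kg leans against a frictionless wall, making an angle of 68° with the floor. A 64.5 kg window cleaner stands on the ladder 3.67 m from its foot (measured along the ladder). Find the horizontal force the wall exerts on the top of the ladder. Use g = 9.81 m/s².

N_wall ≈ 220 N

Sum moments about the foot of the ladder (the floor normal and friction both act there and drop out).
Ladder weight 29.4×9.81 = 288.4 N acts at 2.895 m along the ladder; its horizontal arm is 2.895·cos68° = 1.084 m → τ = 312.6 N·m clockwise.
Window cleaner: 64.5×9.81 = 632.7 N at 3.67 m → arm 1.375 m → τ = 870 N·m clockwise.
Wall normal N acts horizontally at the top; its moment arm is the height L sinθ = 5.79·sin68° = 5.368 m, counterclockwise.
Στ = 0 ⇒ N × 5.368 = 1183 ⇒ N = 220 N.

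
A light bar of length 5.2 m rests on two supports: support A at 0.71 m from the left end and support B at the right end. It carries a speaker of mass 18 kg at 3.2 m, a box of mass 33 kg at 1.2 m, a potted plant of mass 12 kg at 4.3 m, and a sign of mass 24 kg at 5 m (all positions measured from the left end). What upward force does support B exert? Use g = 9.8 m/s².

Taking torques about support A:
Speaker: 18 × 9.8 = 176.4 N down at 3.2 m → arm 2.49 m, τ = 176.4 × 2.49 = 439.2 N·m clockwise.
Box: 33 × 9.8 = 323.4 N down at 1.2 m → arm 0.49 m, τ = 323.4 × 0.49 = 158.5 N·m clockwise.
Potted plant: 12 × 9.8 = 117.6 N down at 4.3 m → arm 3.59 m, τ = 117.6 × 3.59 = 422.2 N·m clockwise.
Sign: 24 × 9.8 = 235.2 N down at 5 m → arm 4.29 m, τ = 235.2 × 4.29 = 1009 N·m clockwise.
Net load moment about support A = 2029 N·m clockwise.
Reaction R at support B is upward at 5.2 m, arm 4.49 m → moment R × 4.49 counterclockwise.
Setting net torque to zero: R × 4.49 = 2029 → R = 452 N.

R_B ≈ 452 N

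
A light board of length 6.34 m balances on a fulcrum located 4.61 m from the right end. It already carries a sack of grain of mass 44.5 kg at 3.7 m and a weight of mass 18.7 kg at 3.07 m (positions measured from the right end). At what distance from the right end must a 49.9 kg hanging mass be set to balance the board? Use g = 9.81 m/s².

Sum moments about the fulcrum (at 4.61 m from the right end) (the support reaction has zero arm there).
Sack of grain: 44.5 × 9.81 = 436.5 N down at 3.7 m → arm 0.91 m, τ = 436.5 × 0.91 = 397.2 N·m clockwise.
Weight: 18.7 × 9.81 = 183.4 N down at 3.07 m → arm 1.54 m, τ = 183.4 × 1.54 = 282.4 N·m clockwise.
Net moment of existing loads = 679.6 N·m clockwise.
The hanging mass weighs 49.9 × 9.81 = 489.5 N and must supply an equal counterclockwise moment, so its lever arm about the fulcrum is 679.6 / 489.5 = 1.39 m.
That puts it at 4.61 + 1.39 = 6 m from the right end.

x ≈ 6 m from the right end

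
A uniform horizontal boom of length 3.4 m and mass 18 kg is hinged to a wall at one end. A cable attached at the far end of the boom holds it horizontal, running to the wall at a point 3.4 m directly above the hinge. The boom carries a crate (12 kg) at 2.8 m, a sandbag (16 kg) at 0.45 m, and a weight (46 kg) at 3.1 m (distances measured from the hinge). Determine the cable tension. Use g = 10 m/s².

T ≈ 890 N

Sum moments about the hinge (the unknown hinge reaction has zero arm there).
Beam weight: 18 × 10 = 180 N down at 1.7 m → arm 1.7 m, τ = 180 × 1.7 = 306 N·m clockwise.
Crate: 12 × 10 = 120 N down at 2.8 m → arm 2.8 m, τ = 120 × 2.8 = 336 N·m clockwise.
Sandbag: 16 × 10 = 160 N down at 0.45 m → arm 0.45 m, τ = 160 × 0.45 = 72 N·m clockwise.
Weight: 46 × 10 = 460 N down at 3.1 m → arm 3.1 m, τ = 460 × 3.1 = 1426 N·m clockwise.
Total clockwise load moment = 2140 N·m.
The cable tension T acts at 3.4 m; only its component perpendicular to the boom, T sinθ, produces torque. sinθ = h/√(h²+d²) = 3.4/√(3.4²+3.4²) = 0.7071.
Setting net torque to zero: T × 3.4 × 0.7071 = 2140 → T = 2140 / 2.404 = 890 N.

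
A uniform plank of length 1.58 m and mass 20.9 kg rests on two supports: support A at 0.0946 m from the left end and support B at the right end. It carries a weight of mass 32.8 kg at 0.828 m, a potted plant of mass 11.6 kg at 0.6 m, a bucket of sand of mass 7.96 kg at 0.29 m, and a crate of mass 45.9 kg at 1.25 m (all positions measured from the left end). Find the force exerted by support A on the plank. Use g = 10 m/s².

R_A ≈ 525 N

Taking torques about support B:
Beam weight: 20.9 × 10 = 209 N down at 0.79 m → arm 0.79 m, τ = 209 × 0.79 = 165.1 N·m counterclockwise.
Weight: 32.8 × 10 = 328 N down at 0.828 m → arm 0.752 m, τ = 328 × 0.752 = 246.7 N·m counterclockwise.
Potted plant: 11.6 × 10 = 116 N down at 0.6 m → arm 0.98 m, τ = 116 × 0.98 = 113.7 N·m counterclockwise.
Bucket of sand: 7.96 × 10 = 79.6 N down at 0.29 m → arm 1.29 m, τ = 79.6 × 1.29 = 102.7 N·m counterclockwise.
Crate: 45.9 × 10 = 459 N down at 1.25 m → arm 0.33 m, τ = 459 × 0.33 = 151.5 N·m counterclockwise.
Net load moment about support B = 779.7 N·m counterclockwise.
Reaction R at support A is upward at 0.0946 m, arm 1.485 m → moment R × 1.485 clockwise.
Setting net torque to zero: R × 1.485 = 779.7 → R = 525 N.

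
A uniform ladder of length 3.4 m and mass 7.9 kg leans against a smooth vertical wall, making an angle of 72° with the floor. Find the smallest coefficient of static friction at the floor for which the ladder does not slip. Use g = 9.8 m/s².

μ_min ≈ 0.162

Sum moments about the foot of the ladder (the floor normal and friction both act there and drop out).
Ladder weight 7.9×9.8 = 77.42 N acts at 1.7 m along the ladder; its horizontal arm is 1.7·cos72° = 0.5253 m → τ = 40.67 N·m clockwise.
Wall normal N acts horizontally at the top; its moment arm is the height L sinθ = 3.4·sin72° = 3.234 m, counterclockwise.
Στ = 0 ⇒ N × 3.234 = 40.67 ⇒ N = 12.58 N.
ΣFx = 0 ⇒ f = N_wall = 12.58 N. ΣFy = 0 ⇒ N_floor = 77.42 N.
μ_min = f / N_floor = 12.58 / 77.42 = 0.162.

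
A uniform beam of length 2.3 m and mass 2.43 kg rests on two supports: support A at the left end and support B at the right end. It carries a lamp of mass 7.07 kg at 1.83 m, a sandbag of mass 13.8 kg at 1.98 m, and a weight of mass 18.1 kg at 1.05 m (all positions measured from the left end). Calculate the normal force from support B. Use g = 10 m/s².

R_B ≈ 270 N

Sum moments about support A (its reaction then has zero moment arm).
Beam weight: 2.43 × 10 = 24.3 N down at 1.15 m → arm 1.15 m, τ = 24.3 × 1.15 = 27.95 N·m clockwise.
Lamp: 7.07 × 10 = 70.7 N down at 1.83 m → arm 1.83 m, τ = 70.7 × 1.83 = 129.4 N·m clockwise.
Sandbag: 13.8 × 10 = 138 N down at 1.98 m → arm 1.98 m, τ = 138 × 1.98 = 273.2 N·m clockwise.
Weight: 18.1 × 10 = 181 N down at 1.05 m → arm 1.05 m, τ = 181 × 1.05 = 190.1 N·m clockwise.
Net load moment about support A = 620.6 N·m clockwise.
Reaction R at support B is upward at 2.3 m, arm 2.3 m → moment R × 2.3 counterclockwise.
Στ = 0 ⇒ R × 2.3 = 620.6 ⇒ R = 270 N.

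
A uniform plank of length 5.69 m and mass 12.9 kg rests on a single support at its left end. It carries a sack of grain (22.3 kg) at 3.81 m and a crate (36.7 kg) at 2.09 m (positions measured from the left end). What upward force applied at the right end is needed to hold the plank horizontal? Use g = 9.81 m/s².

F ≈ 342 N

Take moments about the left end.
Beam weight: 12.9 × 9.81 = 126.5 N down at 2.845 m → arm 2.845 m, τ = 126.5 × 2.845 = 359.9 N·m clockwise.
Sack of grain: 22.3 × 9.81 = 218.8 N down at 3.81 m → arm 3.81 m, τ = 218.8 × 3.81 = 833.6 N·m clockwise.
Crate: 36.7 × 9.81 = 360 N down at 2.09 m → arm 2.09 m, τ = 360 × 2.09 = 752.4 N·m clockwise.
Net moment of the loads = 1946 N·m clockwise.
The upward force F acts at the right end, arm 5.69 m, giving F × 5.69 counterclockwise.
Setting net torque to zero: F × 5.69 = 1946 → F = 1946 / 5.69 = 342 N.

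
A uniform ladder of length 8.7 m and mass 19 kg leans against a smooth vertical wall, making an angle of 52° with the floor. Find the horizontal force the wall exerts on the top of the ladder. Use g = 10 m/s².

Taking torques about the foot of the ladder:
Ladder weight 19×10 = 190 N acts at 4.35 m along the ladder; its horizontal arm is 4.35·cos52° = 2.678 m → τ = 508.8 N·m clockwise.
Wall normal N acts horizontally at the top; its moment arm is the height L sinθ = 8.7·sin52° = 6.856 m, counterclockwise.
For rotational equilibrium, N × 6.856 = 508.8, so N = 74.2 N.

N_wall ≈ 74.2 N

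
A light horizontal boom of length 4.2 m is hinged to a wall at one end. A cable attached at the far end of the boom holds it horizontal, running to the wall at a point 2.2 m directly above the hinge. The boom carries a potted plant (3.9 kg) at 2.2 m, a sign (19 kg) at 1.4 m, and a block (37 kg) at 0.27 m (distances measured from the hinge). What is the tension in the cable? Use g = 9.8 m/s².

T ≈ 227 N

Take moments about the hinge.
Potted plant: 3.9 × 9.8 = 38.22 N down at 2.2 m → arm 2.2 m, τ = 38.22 × 2.2 = 84.08 N·m clockwise.
Sign: 19 × 9.8 = 186.2 N down at 1.4 m → arm 1.4 m, τ = 186.2 × 1.4 = 260.7 N·m clockwise.
Block: 37 × 9.8 = 362.6 N down at 0.27 m → arm 0.27 m, τ = 362.6 × 0.27 = 97.9 N·m clockwise.
Total clockwise load moment = 442.7 N·m.
The cable tension T acts at 4.2 m; only its component perpendicular to the boom, T sinθ, produces torque. sinθ = h/√(h²+d²) = 2.2/√(2.2²+4.2²) = 0.464.
Setting net torque to zero: T × 4.2 × 0.464 = 442.7 → T = 442.7 / 1.949 = 227 N.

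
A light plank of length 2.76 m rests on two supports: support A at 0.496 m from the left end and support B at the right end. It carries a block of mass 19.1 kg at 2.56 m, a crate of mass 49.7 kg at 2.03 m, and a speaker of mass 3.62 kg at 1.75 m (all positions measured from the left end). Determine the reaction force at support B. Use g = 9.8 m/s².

R_B ≈ 520 N

Taking torques about support A:
Block: 19.1 × 9.8 = 187.2 N down at 2.56 m → arm 2.064 m, τ = 187.2 × 2.064 = 386.4 N·m clockwise.
Crate: 49.7 × 9.8 = 487.1 N down at 2.03 m → arm 1.534 m, τ = 487.1 × 1.534 = 747.2 N·m clockwise.
Speaker: 3.62 × 9.8 = 35.48 N down at 1.75 m → arm 1.254 m, τ = 35.48 × 1.254 = 44.49 N·m clockwise.
Net load moment about support A = 1178 N·m clockwise.
Reaction R at support B is upward at 2.76 m, arm 2.264 m → moment R × 2.264 counterclockwise.
For rotational equilibrium, R × 2.264 = 1178, so R = 520 N.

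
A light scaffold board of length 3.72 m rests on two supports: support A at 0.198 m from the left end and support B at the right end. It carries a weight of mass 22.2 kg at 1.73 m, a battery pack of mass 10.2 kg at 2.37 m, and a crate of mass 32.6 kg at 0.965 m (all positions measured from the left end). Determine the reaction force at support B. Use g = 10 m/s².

Taking torques about support A:
Weight: 22.2 × 10 = 222 N down at 1.73 m → arm 1.532 m, τ = 222 × 1.532 = 340.1 N·m clockwise.
Battery pack: 10.2 × 10 = 102 N down at 2.37 m → arm 2.172 m, τ = 102 × 2.172 = 221.5 N·m clockwise.
Crate: 32.6 × 10 = 326 N down at 0.965 m → arm 0.767 m, τ = 326 × 0.767 = 250 N·m clockwise.
Net load moment about support A = 811.6 N·m clockwise.
Reaction R at support B is upward at 3.72 m, arm 3.522 m → moment R × 3.522 counterclockwise.
Balancing moments: R × 3.522 = 811.6, giving R = 230 N.

R_B ≈ 230 N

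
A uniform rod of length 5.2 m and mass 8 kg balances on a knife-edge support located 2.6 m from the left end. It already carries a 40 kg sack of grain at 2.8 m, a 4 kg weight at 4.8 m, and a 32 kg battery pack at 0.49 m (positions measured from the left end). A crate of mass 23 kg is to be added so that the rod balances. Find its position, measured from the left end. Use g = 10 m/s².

Sum moments about the knife-edge support (at 2.6 m from the left end) (the support reaction has zero arm there).
Beam weight: acts at the knife-edge support, moment arm 0 → no torque.
Sack of grain: 40 × 10 = 400 N down at 2.8 m → arm 0.2 m, τ = 400 × 0.2 = 80 N·m clockwise.
Weight: 4 × 10 = 40 N down at 4.8 m → arm 2.2 m, τ = 40 × 2.2 = 88 N·m clockwise.
Battery pack: 32 × 10 = 320 N down at 0.49 m → arm 2.11 m, τ = 320 × 2.11 = 675.2 N·m counterclockwise.
Net moment of existing loads = 507.2 N·m counterclockwise.
The crate weighs 23 × 10 = 230 N and must supply an equal clockwise moment, so its lever arm about the knife-edge support is 507.2 / 230 = 2.21 m.
That puts it at 2.6 + 2.21 = 4.81 m from the left end.

x ≈ 4.81 m from the left end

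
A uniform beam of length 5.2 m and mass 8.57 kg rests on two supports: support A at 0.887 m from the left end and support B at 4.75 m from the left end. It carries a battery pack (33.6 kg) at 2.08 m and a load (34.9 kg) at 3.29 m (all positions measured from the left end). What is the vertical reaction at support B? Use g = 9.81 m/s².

Choose support A as the axis so its reaction then has zero moment arm.
Beam weight: 8.57 × 9.81 = 84.07 N down at 2.6 m → arm 1.713 m, τ = 84.07 × 1.713 = 144 N·m clockwise.
Battery pack: 33.6 × 9.81 = 329.6 N down at 2.08 m → arm 1.193 m, τ = 329.6 × 1.193 = 393.2 N·m clockwise.
Load: 34.9 × 9.81 = 342.4 N down at 3.29 m → arm 2.403 m, τ = 342.4 × 2.403 = 822.8 N·m clockwise.
Net load moment about support A = 1360 N·m clockwise.
Reaction R at support B is upward at 4.75 m, arm 3.863 m → moment R × 3.863 counterclockwise.
Setting net torque to zero: R × 3.863 = 1360 → R = 352 N.

R_B ≈ 352 N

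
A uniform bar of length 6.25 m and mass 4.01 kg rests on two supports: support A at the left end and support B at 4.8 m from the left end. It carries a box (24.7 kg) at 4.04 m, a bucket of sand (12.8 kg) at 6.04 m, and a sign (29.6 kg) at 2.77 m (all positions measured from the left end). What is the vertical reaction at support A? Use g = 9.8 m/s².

Taking torques about support B:
Beam weight: 4.01 × 9.8 = 39.3 N down at 3.125 m → arm 1.675 m, τ = 39.3 × 1.675 = 65.83 N·m counterclockwise.
Box: 24.7 × 9.8 = 242.1 N down at 4.04 m → arm 0.76 m, τ = 242.1 × 0.76 = 184 N·m counterclockwise.
Bucket of sand: 12.8 × 9.8 = 125.4 N down at 6.04 m → arm 1.24 m, τ = 125.4 × 1.24 = 155.5 N·m clockwise.
Sign: 29.6 × 9.8 = 290.1 N down at 2.77 m → arm 2.03 m, τ = 290.1 × 2.03 = 588.9 N·m counterclockwise.
Net load moment about support B = 683.2 N·m counterclockwise.
Reaction R at support A is upward at 0 m, arm 4.8 m → moment R × 4.8 clockwise.
Στ = 0 ⇒ R × 4.8 = 683.2 ⇒ R = 142 N.

R_A ≈ 142 N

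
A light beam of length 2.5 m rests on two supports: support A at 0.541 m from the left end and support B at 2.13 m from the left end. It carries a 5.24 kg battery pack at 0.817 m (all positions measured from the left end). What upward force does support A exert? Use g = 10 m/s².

R_A ≈ 43.3 N

About support B:
Battery pack: 5.24 × 10 = 52.4 N down at 0.817 m → arm 1.313 m, τ = 52.4 × 1.313 = 68.8 N·m counterclockwise.
Net load moment about support B = 68.8 N·m counterclockwise.
Reaction R at support A is upward at 0.541 m, arm 1.589 m → moment R × 1.589 clockwise.
Στ = 0 ⇒ R × 1.589 = 68.8 ⇒ R = 43.3 N.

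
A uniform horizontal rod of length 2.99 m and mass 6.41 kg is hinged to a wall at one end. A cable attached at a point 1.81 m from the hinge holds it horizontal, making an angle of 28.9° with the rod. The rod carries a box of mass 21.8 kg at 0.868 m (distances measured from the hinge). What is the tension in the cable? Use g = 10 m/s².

Taking torques about the hinge:
Beam weight: 6.41 × 10 = 64.1 N down at 1.495 m → arm 1.495 m, τ = 64.1 × 1.495 = 95.83 N·m clockwise.
Box: 21.8 × 10 = 218 N down at 0.868 m → arm 0.868 m, τ = 218 × 0.868 = 189.2 N·m clockwise.
Total clockwise load moment = 285 N·m.
The cable tension T acts at 1.81 m; only its component perpendicular to the rod, T sinθ, produces torque. sin 28.9° = 0.4833.
Setting net torque to zero: T × 1.81 × 0.4833 = 285 → T = 285 / 0.8748 = 326 N.

T ≈ 326 N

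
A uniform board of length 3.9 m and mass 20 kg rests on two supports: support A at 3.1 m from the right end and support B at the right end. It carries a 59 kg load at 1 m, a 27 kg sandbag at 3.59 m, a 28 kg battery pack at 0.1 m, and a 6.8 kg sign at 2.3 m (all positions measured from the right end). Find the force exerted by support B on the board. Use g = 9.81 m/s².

R_B ≈ 706 N

Sum moments about support A (its reaction then has zero moment arm).
Beam weight: 20 × 9.81 = 196.2 N down at 1.95 m → arm 1.15 m, τ = 196.2 × 1.15 = 225.6 N·m clockwise.
Load: 59 × 9.81 = 578.8 N down at 1 m → arm 2.1 m, τ = 578.8 × 2.1 = 1215 N·m clockwise.
Sandbag: 27 × 9.81 = 264.9 N down at 3.59 m → arm 0.49 m, τ = 264.9 × 0.49 = 129.8 N·m counterclockwise.
Battery pack: 28 × 9.81 = 274.7 N down at 0.1 m → arm 3 m, τ = 274.7 × 3 = 824.1 N·m clockwise.
Sign: 6.8 × 9.81 = 66.71 N down at 2.3 m → arm 0.8 m, τ = 66.71 × 0.8 = 53.37 N·m clockwise.
Net load moment about support A = 2188 N·m clockwise.
Reaction R at support B is upward at 0 m, arm 3.1 m → moment R × 3.1 counterclockwise.
Balancing moments: R × 3.1 = 2188, giving R = 706 N.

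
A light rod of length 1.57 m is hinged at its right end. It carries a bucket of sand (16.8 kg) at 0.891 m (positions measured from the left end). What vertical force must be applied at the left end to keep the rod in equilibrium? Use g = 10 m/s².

Taking torques about the right end:
Bucket of sand: 16.8 × 10 = 168 N down at 0.891 m → arm 0.679 m, τ = 168 × 0.679 = 114.1 N·m counterclockwise.
Net moment of the loads = 114.1 N·m counterclockwise.
The upward force F acts at the left end, arm 1.57 m, giving F × 1.57 clockwise.
Setting net torque to zero: F × 1.57 = 114.1 → F = 114.1 / 1.57 = 72.7 N.

F ≈ 72.7 N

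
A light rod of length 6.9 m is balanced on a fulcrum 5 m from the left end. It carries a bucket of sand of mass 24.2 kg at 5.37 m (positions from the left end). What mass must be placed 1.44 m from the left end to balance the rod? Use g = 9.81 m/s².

Take moments about the fulcrum (at 5 m from the left end).
Bucket of sand: 24.2 × 9.81 = 237.4 N down at 5.37 m → arm 0.37 m, τ = 237.4 × 0.37 = 87.84 N·m clockwise.
Net moment of known loads = 87.84 N·m clockwise.
An unknown mass m at 1.44 m has arm 3.56 m; its moment is m·g·3.56 counterclockwise.
For rotational equilibrium, m × 9.81 × 3.56 = 87.84, so m = 87.84 / (9.81 × 3.56) = 2.52 kg.

m ≈ 2.52 kg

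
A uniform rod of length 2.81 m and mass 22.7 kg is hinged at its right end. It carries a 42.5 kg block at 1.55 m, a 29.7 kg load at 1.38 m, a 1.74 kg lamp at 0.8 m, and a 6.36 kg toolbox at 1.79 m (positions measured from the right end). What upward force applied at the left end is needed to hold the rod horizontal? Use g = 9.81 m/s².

F ≈ 529 N

Taking torques about the right end:
Beam weight: 22.7 × 9.81 = 222.7 N down at 1.405 m → arm 1.405 m, τ = 222.7 × 1.405 = 312.9 N·m counterclockwise.
Block: 42.5 × 9.81 = 416.9 N down at 1.55 m → arm 1.55 m, τ = 416.9 × 1.55 = 646.2 N·m counterclockwise.
Load: 29.7 × 9.81 = 291.4 N down at 1.38 m → arm 1.38 m, τ = 291.4 × 1.38 = 402.1 N·m counterclockwise.
Lamp: 1.74 × 9.81 = 17.07 N down at 0.8 m → arm 0.8 m, τ = 17.07 × 0.8 = 13.66 N·m counterclockwise.
Toolbox: 6.36 × 9.81 = 62.39 N down at 1.79 m → arm 1.79 m, τ = 62.39 × 1.79 = 111.7 N·m counterclockwise.
Net moment of the loads = 1487 N·m counterclockwise.
The upward force F acts at the left end, arm 2.81 m, giving F × 2.81 clockwise.
For rotational equilibrium, F × 2.81 = 1487, so F = 1487 / 2.81 = 529 N.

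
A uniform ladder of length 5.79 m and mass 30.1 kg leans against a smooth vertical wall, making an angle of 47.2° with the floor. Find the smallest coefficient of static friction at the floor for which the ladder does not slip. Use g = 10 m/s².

μ_min ≈ 0.463

Take moments about the foot of the ladder.
Ladder weight 30.1×10 = 301 N acts at 2.895 m along the ladder; its horizontal arm is 2.895·cos47.2° = 1.967 m → τ = 592.1 N·m clockwise.
Wall normal N acts horizontally at the top; its moment arm is the height L sinθ = 5.79·sin47.2° = 4.248 m, counterclockwise.
Balancing moments: N × 4.248 = 592.1, giving N = 139.4 N.
ΣFx = 0 ⇒ f = N_wall = 139.4 N. ΣFy = 0 ⇒ N_floor = 301 N.
μ_min = f / N_floor = 139.4 / 301 = 0.463.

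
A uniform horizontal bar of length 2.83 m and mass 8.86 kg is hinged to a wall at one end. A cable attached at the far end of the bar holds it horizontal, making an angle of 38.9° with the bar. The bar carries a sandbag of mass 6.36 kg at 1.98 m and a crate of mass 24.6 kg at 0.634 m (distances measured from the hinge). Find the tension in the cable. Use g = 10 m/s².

Sum moments about the hinge (the unknown hinge reaction has zero arm there).
Beam weight: 8.86 × 10 = 88.6 N down at 1.415 m → arm 1.415 m, τ = 88.6 × 1.415 = 125.4 N·m clockwise.
Sandbag: 6.36 × 10 = 63.6 N down at 1.98 m → arm 1.98 m, τ = 63.6 × 1.98 = 125.9 N·m clockwise.
Crate: 24.6 × 10 = 246 N down at 0.634 m → arm 0.634 m, τ = 246 × 0.634 = 156 N·m clockwise.
Total clockwise load moment = 407.3 N·m.
The cable tension T acts at 2.83 m; only its component perpendicular to the bar, T sinθ, produces torque. sin 38.9° = 0.628.
Στ = 0 ⇒ T × 2.83 × 0.628 = 407.3 ⇒ T = 407.3 / 1.777 = 229 N.

T ≈ 229 N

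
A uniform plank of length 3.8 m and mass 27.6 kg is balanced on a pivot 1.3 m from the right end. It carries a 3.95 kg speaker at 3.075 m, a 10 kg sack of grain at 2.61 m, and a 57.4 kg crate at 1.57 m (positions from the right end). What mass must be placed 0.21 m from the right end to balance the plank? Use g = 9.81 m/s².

About the pivot (at 1.3 m from the right end):
Beam weight: 27.6 × 9.81 = 270.8 N down at 1.9 m → arm 0.6 m, τ = 270.8 × 0.6 = 162.5 N·m counterclockwise.
Speaker: 3.95 × 9.81 = 38.75 N down at 3.075 m → arm 1.775 m, τ = 38.75 × 1.775 = 68.78 N·m counterclockwise.
Sack of grain: 10 × 9.81 = 98.1 N down at 2.61 m → arm 1.31 m, τ = 98.1 × 1.31 = 128.5 N·m counterclockwise.
Crate: 57.4 × 9.81 = 563.1 N down at 1.57 m → arm 0.27 m, τ = 563.1 × 0.27 = 152 N·m counterclockwise.
Net moment of known loads = 511.8 N·m counterclockwise.
An unknown mass m at 0.21 m has arm 1.09 m; its moment is m·g·1.09 clockwise.
For rotational equilibrium, m × 9.81 × 1.09 = 511.8, so m = 511.8 / (9.81 × 1.09) = 47.9 kg.

m ≈ 47.9 kg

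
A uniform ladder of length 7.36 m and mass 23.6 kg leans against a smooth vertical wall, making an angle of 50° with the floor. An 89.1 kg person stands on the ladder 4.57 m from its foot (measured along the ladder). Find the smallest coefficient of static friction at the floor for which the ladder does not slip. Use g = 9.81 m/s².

μ_min ≈ 0.5

Take moments about the foot of the ladder.
Ladder weight 23.6×9.81 = 231.5 N acts at 3.68 m along the ladder; its horizontal arm is 3.68·cos50° = 2.365 m → τ = 547.5 N·m clockwise.
Person: 89.1×9.81 = 874.1 N at 4.57 m → arm 2.938 m → τ = 2568 N·m clockwise.
Wall normal N acts horizontally at the top; its moment arm is the height L sinθ = 7.36·sin50° = 5.638 m, counterclockwise.
Balancing moments: N × 5.638 = 3116, giving N = 552.7 N.
ΣFx = 0 ⇒ f = N_wall = 552.7 N. ΣFy = 0 ⇒ N_floor = 1106 N.
μ_min = f / N_floor = 552.7 / 1106 = 0.5.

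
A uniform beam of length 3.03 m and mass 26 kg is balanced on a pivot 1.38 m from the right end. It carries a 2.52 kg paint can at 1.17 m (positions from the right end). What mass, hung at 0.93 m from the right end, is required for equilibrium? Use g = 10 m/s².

m ≈ 6.62 kg

Choose the pivot (at 1.38 m from the right end) as the axis so the support reaction has zero arm there.
Beam weight: 26 × 10 = 260 N down at 1.515 m → arm 0.135 m, τ = 260 × 0.135 = 35.1 N·m counterclockwise.
Paint can: 2.52 × 10 = 25.2 N down at 1.17 m → arm 0.21 m, τ = 25.2 × 0.21 = 5.292 N·m clockwise.
Net moment of known loads = 29.81 N·m counterclockwise.
An unknown mass m at 0.93 m has arm 0.45 m; its moment is m·g·0.45 clockwise.
Setting net torque to zero: m × 10 × 0.45 = 29.81 → m = 29.81 / (10 × 0.45) = 6.62 kg.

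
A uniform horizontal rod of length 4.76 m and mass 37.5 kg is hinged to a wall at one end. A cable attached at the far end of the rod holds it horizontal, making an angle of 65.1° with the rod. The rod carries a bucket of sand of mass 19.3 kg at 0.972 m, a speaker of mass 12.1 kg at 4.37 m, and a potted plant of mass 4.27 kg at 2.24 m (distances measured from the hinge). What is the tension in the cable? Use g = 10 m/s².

Sum moments about the hinge (the unknown hinge reaction has zero arm there).
Beam weight: 37.5 × 10 = 375 N down at 2.38 m → arm 2.38 m, τ = 375 × 2.38 = 892.5 N·m clockwise.
Bucket of sand: 19.3 × 10 = 193 N down at 0.972 m → arm 0.972 m, τ = 193 × 0.972 = 187.6 N·m clockwise.
Speaker: 12.1 × 10 = 121 N down at 4.37 m → arm 4.37 m, τ = 121 × 4.37 = 528.8 N·m clockwise.
Potted plant: 4.27 × 10 = 42.7 N down at 2.24 m → arm 2.24 m, τ = 42.7 × 2.24 = 95.65 N·m clockwise.
Total clockwise load moment = 1705 N·m.
The cable tension T acts at 4.76 m; only its component perpendicular to the rod, T sinθ, produces torque. sin 65.1° = 0.907.
Balancing moments: T × 4.76 × 0.907 = 1705, giving T = 1705 / 4.317 = 395 N.

T ≈ 395 N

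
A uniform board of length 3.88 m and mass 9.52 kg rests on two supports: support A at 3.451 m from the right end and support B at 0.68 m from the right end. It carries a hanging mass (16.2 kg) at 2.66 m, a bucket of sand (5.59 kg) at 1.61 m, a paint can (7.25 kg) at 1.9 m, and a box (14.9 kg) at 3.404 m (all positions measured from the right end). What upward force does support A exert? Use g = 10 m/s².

R_A ≈ 356 N

Take moments about support B.
Beam weight: 9.52 × 10 = 95.2 N down at 1.94 m → arm 1.26 m, τ = 95.2 × 1.26 = 120 N·m counterclockwise.
Hanging mass: 16.2 × 10 = 162 N down at 2.66 m → arm 1.98 m, τ = 162 × 1.98 = 320.8 N·m counterclockwise.
Bucket of sand: 5.59 × 10 = 55.9 N down at 1.61 m → arm 0.93 m, τ = 55.9 × 0.93 = 51.99 N·m counterclockwise.
Paint can: 7.25 × 10 = 72.5 N down at 1.9 m → arm 1.22 m, τ = 72.5 × 1.22 = 88.45 N·m counterclockwise.
Box: 14.9 × 10 = 149 N down at 3.404 m → arm 2.724 m, τ = 149 × 2.724 = 405.9 N·m counterclockwise.
Net load moment about support B = 987.1 N·m counterclockwise.
Reaction R at support A is upward at 3.451 m, arm 2.771 m → moment R × 2.771 clockwise.
Balancing moments: R × 2.771 = 987.1, giving R = 356 N.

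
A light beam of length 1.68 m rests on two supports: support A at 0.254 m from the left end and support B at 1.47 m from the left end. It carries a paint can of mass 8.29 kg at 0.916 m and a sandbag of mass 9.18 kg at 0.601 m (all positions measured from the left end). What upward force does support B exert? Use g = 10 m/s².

R_B ≈ 71.3 N

Taking torques about support A:
Paint can: 8.29 × 10 = 82.9 N down at 0.916 m → arm 0.662 m, τ = 82.9 × 0.662 = 54.88 N·m clockwise.
Sandbag: 9.18 × 10 = 91.8 N down at 0.601 m → arm 0.347 m, τ = 91.8 × 0.347 = 31.85 N·m clockwise.
Net load moment about support A = 86.73 N·m clockwise.
Reaction R at support B is upward at 1.47 m, arm 1.216 m → moment R × 1.216 counterclockwise.
Setting net torque to zero: R × 1.216 = 86.73 → R = 71.3 N.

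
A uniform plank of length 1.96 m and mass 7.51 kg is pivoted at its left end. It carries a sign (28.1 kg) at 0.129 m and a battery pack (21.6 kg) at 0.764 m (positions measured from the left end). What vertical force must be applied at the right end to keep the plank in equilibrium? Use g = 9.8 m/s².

Take moments about the left end.
Beam weight: 7.51 × 9.8 = 73.6 N down at 0.98 m → arm 0.98 m, τ = 73.6 × 0.98 = 72.13 N·m clockwise.
Sign: 28.1 × 9.8 = 275.4 N down at 0.129 m → arm 0.129 m, τ = 275.4 × 0.129 = 35.53 N·m clockwise.
Battery pack: 21.6 × 9.8 = 211.7 N down at 0.764 m → arm 0.764 m, τ = 211.7 × 0.764 = 161.7 N·m clockwise.
Net moment of the loads = 269.4 N·m clockwise.
The upward force F acts at the right end, arm 1.96 m, giving F × 1.96 counterclockwise.
Στ = 0 ⇒ F × 1.96 = 269.4 ⇒ F = 269.4 / 1.96 = 137 N.

F ≈ 137 N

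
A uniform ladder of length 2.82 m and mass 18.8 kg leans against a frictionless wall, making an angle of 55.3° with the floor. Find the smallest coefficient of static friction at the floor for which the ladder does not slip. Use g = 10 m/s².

Take moments about the foot of the ladder.
Ladder weight 18.8×10 = 188 N acts at 1.41 m along the ladder; its horizontal arm is 1.41·cos55.3° = 0.8027 m → τ = 150.9 N·m clockwise.
Wall normal N acts horizontally at the top; its moment arm is the height L sinθ = 2.82·sin55.3° = 2.318 m, counterclockwise.
Στ = 0 ⇒ N × 2.318 = 150.9 ⇒ N = 65.1 N.
ΣFx = 0 ⇒ f = N_wall = 65.1 N. ΣFy = 0 ⇒ N_floor = 188 N.
μ_min = f / N_floor = 65.1 / 188 = 0.346.

μ_min ≈ 0.346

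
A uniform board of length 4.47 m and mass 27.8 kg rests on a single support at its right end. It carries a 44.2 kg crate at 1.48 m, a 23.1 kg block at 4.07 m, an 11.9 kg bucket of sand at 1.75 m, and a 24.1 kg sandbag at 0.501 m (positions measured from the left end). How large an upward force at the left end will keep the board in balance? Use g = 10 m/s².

Taking torques about the right end:
Beam weight: 27.8 × 10 = 278 N down at 2.235 m → arm 2.235 m, τ = 278 × 2.235 = 621.3 N·m counterclockwise.
Crate: 44.2 × 10 = 442 N down at 1.48 m → arm 2.99 m, τ = 442 × 2.99 = 1322 N·m counterclockwise.
Block: 23.1 × 10 = 231 N down at 4.07 m → arm 0.4 m, τ = 231 × 0.4 = 92.4 N·m counterclockwise.
Bucket of sand: 11.9 × 10 = 119 N down at 1.75 m → arm 2.72 m, τ = 119 × 2.72 = 323.7 N·m counterclockwise.
Sandbag: 24.1 × 10 = 241 N down at 0.501 m → arm 3.969 m, τ = 241 × 3.969 = 956.5 N·m counterclockwise.
Net moment of the loads = 3316 N·m counterclockwise.
The upward force F acts at the left end, arm 4.47 m, giving F × 4.47 clockwise.
For rotational equilibrium, F × 4.47 = 3316, so F = 3316 / 4.47 = 742 N.

F ≈ 742 N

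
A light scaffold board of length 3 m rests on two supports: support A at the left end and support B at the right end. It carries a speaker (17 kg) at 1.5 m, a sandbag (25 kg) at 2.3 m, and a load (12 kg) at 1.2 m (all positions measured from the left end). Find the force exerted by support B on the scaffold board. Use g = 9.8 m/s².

R_B ≈ 318 N

Sum moments about support A (its reaction then has zero moment arm).
Speaker: 17 × 9.8 = 166.6 N down at 1.5 m → arm 1.5 m, τ = 166.6 × 1.5 = 249.9 N·m clockwise.
Sandbag: 25 × 9.8 = 245 N down at 2.3 m → arm 2.3 m, τ = 245 × 2.3 = 563.5 N·m clockwise.
Load: 12 × 9.8 = 117.6 N down at 1.2 m → arm 1.2 m, τ = 117.6 × 1.2 = 141.1 N·m clockwise.
Net load moment about support A = 954.5 N·m clockwise.
Reaction R at support B is upward at 3 m, arm 3 m → moment R × 3 counterclockwise.
Setting net torque to zero: R × 3 = 954.5 → R = 318 N.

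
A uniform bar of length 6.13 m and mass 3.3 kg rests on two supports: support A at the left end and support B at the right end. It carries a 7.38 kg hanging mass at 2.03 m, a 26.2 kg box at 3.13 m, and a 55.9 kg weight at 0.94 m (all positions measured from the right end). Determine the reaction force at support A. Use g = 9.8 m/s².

R_A ≈ 255 N

Taking torques about support B:
Beam weight: 3.3 × 9.8 = 32.34 N down at 3.065 m → arm 3.065 m, τ = 32.34 × 3.065 = 99.12 N·m counterclockwise.
Hanging mass: 7.38 × 9.8 = 72.32 N down at 2.03 m → arm 2.03 m, τ = 72.32 × 2.03 = 146.8 N·m counterclockwise.
Box: 26.2 × 9.8 = 256.8 N down at 3.13 m → arm 3.13 m, τ = 256.8 × 3.13 = 803.8 N·m counterclockwise.
Weight: 55.9 × 9.8 = 547.8 N down at 0.94 m → arm 0.94 m, τ = 547.8 × 0.94 = 514.9 N·m counterclockwise.
Net load moment about support B = 1565 N·m counterclockwise.
Reaction R at support A is upward at 6.13 m, arm 6.13 m → moment R × 6.13 clockwise.
For rotational equilibrium, R × 6.13 = 1565, so R = 255 N.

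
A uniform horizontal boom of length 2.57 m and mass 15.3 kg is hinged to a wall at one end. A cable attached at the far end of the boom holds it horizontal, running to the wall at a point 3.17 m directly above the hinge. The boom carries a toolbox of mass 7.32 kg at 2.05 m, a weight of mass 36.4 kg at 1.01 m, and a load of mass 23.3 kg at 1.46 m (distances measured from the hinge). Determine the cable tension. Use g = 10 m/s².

About the hinge:
Beam weight: 15.3 × 10 = 153 N down at 1.285 m → arm 1.285 m, τ = 153 × 1.285 = 196.6 N·m clockwise.
Toolbox: 7.32 × 10 = 73.2 N down at 2.05 m → arm 2.05 m, τ = 73.2 × 2.05 = 150.1 N·m clockwise.
Weight: 36.4 × 10 = 364 N down at 1.01 m → arm 1.01 m, τ = 364 × 1.01 = 367.6 N·m clockwise.
Load: 23.3 × 10 = 233 N down at 1.46 m → arm 1.46 m, τ = 233 × 1.46 = 340.2 N·m clockwise.
Total clockwise load moment = 1054 N·m.
The cable tension T acts at 2.57 m; only its component perpendicular to the boom, T sinθ, produces torque. sinθ = h/√(h²+d²) = 3.17/√(3.17²+2.57²) = 0.7768.
Στ = 0 ⇒ T × 2.57 × 0.7768 = 1054 ⇒ T = 1054 / 1.996 = 528 N.

T ≈ 528 N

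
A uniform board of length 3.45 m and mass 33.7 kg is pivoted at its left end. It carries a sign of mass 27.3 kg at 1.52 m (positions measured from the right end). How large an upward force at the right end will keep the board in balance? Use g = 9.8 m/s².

F ≈ 315 N

Choose the left end as the axis so the unknown pivot reaction has zero arm there.
Beam weight: 33.7 × 9.8 = 330.3 N down at 1.725 m → arm 1.725 m, τ = 330.3 × 1.725 = 569.8 N·m clockwise.
Sign: 27.3 × 9.8 = 267.5 N down at 1.52 m → arm 1.93 m, τ = 267.5 × 1.93 = 516.3 N·m clockwise.
Net moment of the loads = 1086 N·m clockwise.
The upward force F acts at the right end, arm 3.45 m, giving F × 3.45 counterclockwise.
Στ = 0 ⇒ F × 3.45 = 1086 ⇒ F = 1086 / 3.45 = 315 N.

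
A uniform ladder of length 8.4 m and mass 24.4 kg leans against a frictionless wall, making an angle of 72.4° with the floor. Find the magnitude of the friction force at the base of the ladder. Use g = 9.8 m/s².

f ≈ 37.9 N

About the foot of the ladder:
Ladder weight 24.4×9.8 = 239.1 N acts at 4.2 m along the ladder; its horizontal arm is 4.2·cos72.4° = 1.27 m → τ = 303.7 N·m clockwise.
Wall normal N acts horizontally at the top; its moment arm is the height L sinθ = 8.4·sin72.4° = 8.007 m, counterclockwise.
Στ = 0 ⇒ N × 8.007 = 303.7 ⇒ N = 37.9 N.
ΣFx = 0: friction at the foot balances the wall's push, so f = N_wall = 37.9 N.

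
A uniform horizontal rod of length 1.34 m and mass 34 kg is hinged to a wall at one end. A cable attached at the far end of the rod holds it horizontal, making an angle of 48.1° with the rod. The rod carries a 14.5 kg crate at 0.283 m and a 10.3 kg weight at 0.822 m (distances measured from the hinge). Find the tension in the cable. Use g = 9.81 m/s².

T ≈ 348 N

Take moments about the hinge.
Beam weight: 34 × 9.81 = 333.5 N down at 0.67 m → arm 0.67 m, τ = 333.5 × 0.67 = 223.4 N·m clockwise.
Crate: 14.5 × 9.81 = 142.2 N down at 0.283 m → arm 0.283 m, τ = 142.2 × 0.283 = 40.24 N·m clockwise.
Weight: 10.3 × 9.81 = 101 N down at 0.822 m → arm 0.822 m, τ = 101 × 0.822 = 83.02 N·m clockwise.
Total clockwise load moment = 346.7 N·m.
The cable tension T acts at 1.34 m; only its component perpendicular to the rod, T sinθ, produces torque. sin 48.1° = 0.7443.
Στ = 0 ⇒ T × 1.34 × 0.7443 = 346.7 ⇒ T = 346.7 / 0.9974 = 348 N.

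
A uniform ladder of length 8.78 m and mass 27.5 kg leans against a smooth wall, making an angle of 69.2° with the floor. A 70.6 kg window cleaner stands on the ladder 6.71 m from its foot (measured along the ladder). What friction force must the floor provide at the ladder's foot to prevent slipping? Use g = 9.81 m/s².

f ≈ 252 N

Sum moments about the foot of the ladder (the floor normal and friction both act there and drop out).
Ladder weight 27.5×9.81 = 269.8 N acts at 4.39 m along the ladder; its horizontal arm is 4.39·cos69.2° = 1.559 m → τ = 420.6 N·m clockwise.
Window cleaner: 70.6×9.81 = 692.6 N at 6.71 m → arm 2.383 m → τ = 1650 N·m clockwise.
Wall normal N acts horizontally at the top; its moment arm is the height L sinθ = 8.78·sin69.2° = 8.208 m, counterclockwise.
For rotational equilibrium, N × 8.208 = 2071, so N = 252 N.
ΣFx = 0: friction at the foot balances the wall's push, so f = N_wall = 252 N.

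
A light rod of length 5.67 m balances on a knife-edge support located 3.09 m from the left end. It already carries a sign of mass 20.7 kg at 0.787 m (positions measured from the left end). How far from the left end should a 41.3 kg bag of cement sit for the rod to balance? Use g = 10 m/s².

x ≈ 4.24 m from the left end

Choose the knife-edge support (at 3.09 m from the left end) as the axis so the support reaction has zero arm there.
Sign: 20.7 × 10 = 207 N down at 0.787 m → arm 2.303 m, τ = 207 × 2.303 = 476.7 N·m counterclockwise.
Net moment of existing loads = 476.7 N·m counterclockwise.
The bag of cement weighs 41.3 × 10 = 413 N and must supply an equal clockwise moment, so its lever arm about the knife-edge support is 476.7 / 413 = 1.15 m.
That puts it at 3.09 + 1.15 = 4.24 m from the left end.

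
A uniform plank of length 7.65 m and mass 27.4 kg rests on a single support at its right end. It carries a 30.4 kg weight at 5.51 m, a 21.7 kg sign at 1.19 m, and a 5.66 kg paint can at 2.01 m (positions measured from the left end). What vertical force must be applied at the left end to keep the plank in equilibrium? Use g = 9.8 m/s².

F ≈ 438 N

Take moments about the right end.
Beam weight: 27.4 × 9.8 = 268.5 N down at 3.825 m → arm 3.825 m, τ = 268.5 × 3.825 = 1027 N·m counterclockwise.
Weight: 30.4 × 9.8 = 297.9 N down at 5.51 m → arm 2.14 m, τ = 297.9 × 2.14 = 637.5 N·m counterclockwise.
Sign: 21.7 × 9.8 = 212.7 N down at 1.19 m → arm 6.46 m, τ = 212.7 × 6.46 = 1374 N·m counterclockwise.
Paint can: 5.66 × 9.8 = 55.47 N down at 2.01 m → arm 5.64 m, τ = 55.47 × 5.64 = 312.9 N·m counterclockwise.
Net moment of the loads = 3351 N·m counterclockwise.
The upward force F acts at the left end, arm 7.65 m, giving F × 7.65 clockwise.
Setting net torque to zero: F × 7.65 = 3351 → F = 3351 / 7.65 = 438 N.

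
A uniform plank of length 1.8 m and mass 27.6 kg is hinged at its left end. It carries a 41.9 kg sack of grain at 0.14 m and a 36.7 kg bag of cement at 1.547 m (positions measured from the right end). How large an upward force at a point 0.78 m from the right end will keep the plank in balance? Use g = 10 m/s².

Sum moments about the left end (the unknown pivot reaction has zero arm there).
Beam weight: 27.6 × 10 = 276 N down at 0.9 m → arm 0.9 m, τ = 276 × 0.9 = 248.4 N·m clockwise.
Sack of grain: 41.9 × 10 = 419 N down at 0.14 m → arm 1.66 m, τ = 419 × 1.66 = 695.5 N·m clockwise.
Bag of cement: 36.7 × 10 = 367 N down at 1.547 m → arm 0.253 m, τ = 367 × 0.253 = 92.85 N·m clockwise.
Net moment of the loads = 1037 N·m clockwise.
The upward force F acts at a point 0.78 m from the right end, arm 1.02 m, giving F × 1.02 counterclockwise.
For rotational equilibrium, F × 1.02 = 1037, so F = 1037 / 1.02 = 1020 N.

F ≈ 1020 N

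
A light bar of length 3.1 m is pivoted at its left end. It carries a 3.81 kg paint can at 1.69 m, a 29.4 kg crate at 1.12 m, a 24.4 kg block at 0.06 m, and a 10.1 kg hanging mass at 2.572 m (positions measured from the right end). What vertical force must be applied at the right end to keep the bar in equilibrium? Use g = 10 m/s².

F ≈ 462 N

Choose the left end as the axis so the unknown pivot reaction has zero arm there.
Paint can: 3.81 × 10 = 38.1 N down at 1.69 m → arm 1.41 m, τ = 38.1 × 1.41 = 53.72 N·m clockwise.
Crate: 29.4 × 10 = 294 N down at 1.12 m → arm 1.98 m, τ = 294 × 1.98 = 582.1 N·m clockwise.
Block: 24.4 × 10 = 244 N down at 0.06 m → arm 3.04 m, τ = 244 × 3.04 = 741.8 N·m clockwise.
Hanging mass: 10.1 × 10 = 101 N down at 2.572 m → arm 0.528 m, τ = 101 × 0.528 = 53.33 N·m clockwise.
Net moment of the loads = 1431 N·m clockwise.
The upward force F acts at the right end, arm 3.1 m, giving F × 3.1 counterclockwise.
Balancing moments: F × 3.1 = 1431, giving F = 1431 / 3.1 = 462 N.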